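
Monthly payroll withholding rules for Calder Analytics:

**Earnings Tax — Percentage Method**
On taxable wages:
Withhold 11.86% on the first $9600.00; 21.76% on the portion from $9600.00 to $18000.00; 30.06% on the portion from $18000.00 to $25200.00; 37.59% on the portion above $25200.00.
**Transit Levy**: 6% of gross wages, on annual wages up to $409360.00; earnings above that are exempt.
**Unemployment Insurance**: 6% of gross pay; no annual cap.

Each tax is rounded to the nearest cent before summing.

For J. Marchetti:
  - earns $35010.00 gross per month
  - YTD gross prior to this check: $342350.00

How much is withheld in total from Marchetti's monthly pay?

$13019.50

Earnings Tax: taxable = $35010.00
  $5130.72 + 37.59% × ($35010.00 − $25200.00) = $5130.72 + 37.59% × $9810.00 = $8818.30
Transit Levy: 6% × $35010.00 = $2100.60
Unemployment Insurance: 6% × $35010.00 = $2100.60
Total: $8818.30 + $2100.60 + $2100.60 = $13019.50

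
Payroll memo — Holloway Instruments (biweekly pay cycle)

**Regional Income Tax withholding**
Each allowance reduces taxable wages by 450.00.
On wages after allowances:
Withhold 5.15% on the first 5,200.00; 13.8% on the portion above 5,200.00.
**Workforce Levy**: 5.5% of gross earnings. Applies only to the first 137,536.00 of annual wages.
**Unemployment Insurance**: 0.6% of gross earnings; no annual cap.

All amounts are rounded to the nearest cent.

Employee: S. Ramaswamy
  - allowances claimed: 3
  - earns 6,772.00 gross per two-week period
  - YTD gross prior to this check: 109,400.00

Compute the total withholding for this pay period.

711.53

Regional Income Tax: taxable = 6,772.00 − 3×450.00 = 5,422.00
  267.80 + 13.8% × (5,422.00 − 5,200.00) = 267.80 + 13.8% × 222.00 = 298.44
Workforce Levy: 5.5% × 6,772.00 = 372.46
Unemployment Insurance: 0.6% × 6,772.00 = 40.63
Total: 298.44 + 372.46 + 40.63 = 711.53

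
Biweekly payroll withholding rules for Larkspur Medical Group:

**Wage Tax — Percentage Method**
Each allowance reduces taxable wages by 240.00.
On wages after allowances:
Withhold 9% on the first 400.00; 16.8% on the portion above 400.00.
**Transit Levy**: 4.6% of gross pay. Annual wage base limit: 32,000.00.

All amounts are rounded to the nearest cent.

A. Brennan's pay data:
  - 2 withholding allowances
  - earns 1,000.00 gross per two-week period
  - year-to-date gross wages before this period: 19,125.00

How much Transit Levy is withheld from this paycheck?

Transit Levy: 4.6% × 1,000.00 = 46.00

46.00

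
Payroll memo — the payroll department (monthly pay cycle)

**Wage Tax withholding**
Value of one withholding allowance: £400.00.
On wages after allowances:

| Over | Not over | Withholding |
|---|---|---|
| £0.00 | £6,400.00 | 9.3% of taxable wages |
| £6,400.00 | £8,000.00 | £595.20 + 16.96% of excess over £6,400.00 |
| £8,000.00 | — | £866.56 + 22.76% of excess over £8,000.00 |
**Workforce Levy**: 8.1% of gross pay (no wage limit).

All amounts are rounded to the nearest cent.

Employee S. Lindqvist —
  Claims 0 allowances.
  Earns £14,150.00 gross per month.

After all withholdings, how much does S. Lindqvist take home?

£10,737.55

Wage Tax: taxable = £14,150.00
  £866.56 + 22.76% × (£14,150.00 − £8,000.00) = £866.56 + 22.76% × £6,150.00 = £2,266.30
Workforce Levy: 8.1% × £14,150.00 = £1,146.15
Total withheld: £2,266.30 + £1,146.15 = £3,412.45
Net pay: £14,150.00 − £3,412.45 = £10,737.55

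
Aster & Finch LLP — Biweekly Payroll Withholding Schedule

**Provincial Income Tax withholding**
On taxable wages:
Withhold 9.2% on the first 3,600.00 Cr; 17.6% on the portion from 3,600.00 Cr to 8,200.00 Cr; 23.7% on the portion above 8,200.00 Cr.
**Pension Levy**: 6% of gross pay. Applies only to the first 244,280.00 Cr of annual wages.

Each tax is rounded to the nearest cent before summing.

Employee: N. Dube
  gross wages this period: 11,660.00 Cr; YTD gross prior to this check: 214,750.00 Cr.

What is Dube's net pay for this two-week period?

Provincial Income Tax: taxable = 11,660.00 Cr
  1,140.80 Cr + 23.7% × (11,660.00 Cr − 8,200.00 Cr) = 1,140.80 Cr + 23.7% × 3,460.00 Cr = 1,960.82 Cr
Pension Levy: 6% × 11,660.00 Cr = 699.60 Cr
Total withheld: 1,960.82 Cr + 699.60 Cr = 2,660.42 Cr
Net pay: 11,660.00 Cr − 2,660.42 Cr = 8,999.58 Cr

8,999.58 Cr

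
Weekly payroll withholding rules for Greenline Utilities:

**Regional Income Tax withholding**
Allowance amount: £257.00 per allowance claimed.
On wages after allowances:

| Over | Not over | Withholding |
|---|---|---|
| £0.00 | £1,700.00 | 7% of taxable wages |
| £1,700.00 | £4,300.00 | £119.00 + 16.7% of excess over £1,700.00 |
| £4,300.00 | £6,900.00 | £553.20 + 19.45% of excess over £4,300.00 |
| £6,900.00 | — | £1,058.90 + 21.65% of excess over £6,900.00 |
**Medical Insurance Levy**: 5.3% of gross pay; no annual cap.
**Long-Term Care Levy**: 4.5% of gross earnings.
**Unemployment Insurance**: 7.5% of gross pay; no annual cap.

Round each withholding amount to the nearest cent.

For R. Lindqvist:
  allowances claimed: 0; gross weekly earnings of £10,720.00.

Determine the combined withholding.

Regional Income Tax: taxable = £10,720.00
  £1,058.90 + 21.65% × (£10,720.00 − £6,900.00) = £1,058.90 + 21.65% × £3,820.00 = £1,885.93
Medical Insurance Levy: 5.3% × £10,720.00 = £568.16
Long-Term Care Levy: 4.5% × £10,720.00 = £482.40
Unemployment Insurance: 7.5% × £10,720.00 = £804.00
Total: £1,885.93 + £568.16 + £482.40 + £804.00 = £3,740.49

£3,740.49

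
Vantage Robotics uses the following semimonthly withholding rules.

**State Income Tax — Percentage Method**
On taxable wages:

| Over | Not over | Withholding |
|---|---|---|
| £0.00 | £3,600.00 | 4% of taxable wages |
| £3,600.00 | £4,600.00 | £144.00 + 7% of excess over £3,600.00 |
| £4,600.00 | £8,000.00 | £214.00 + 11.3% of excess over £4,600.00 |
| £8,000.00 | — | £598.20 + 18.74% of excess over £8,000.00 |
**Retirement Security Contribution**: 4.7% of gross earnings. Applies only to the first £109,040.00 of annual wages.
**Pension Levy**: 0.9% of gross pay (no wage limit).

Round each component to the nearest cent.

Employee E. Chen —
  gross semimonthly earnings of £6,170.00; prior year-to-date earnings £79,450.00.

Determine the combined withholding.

State Income Tax: taxable = £6,170.00
  £214.00 + 11.3% × (£6,170.00 − £4,600.00) = £214.00 + 11.3% × £1,570.00 = £391.41
Retirement Security Contribution: 4.7% × £6,170.00 = £289.99
Pension Levy: 0.9% × £6,170.00 = £55.53
Total: £391.41 + £289.99 + £55.53 = £736.93

£736.93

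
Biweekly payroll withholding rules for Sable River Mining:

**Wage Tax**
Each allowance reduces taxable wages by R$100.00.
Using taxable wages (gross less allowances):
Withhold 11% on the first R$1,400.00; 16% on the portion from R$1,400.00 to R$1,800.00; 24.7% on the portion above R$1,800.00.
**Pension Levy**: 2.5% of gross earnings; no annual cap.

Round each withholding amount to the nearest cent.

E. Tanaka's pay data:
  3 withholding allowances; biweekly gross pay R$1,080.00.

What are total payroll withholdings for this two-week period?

Wage Tax: taxable = R$1,080.00 − 3×R$100.00 = R$780.00
  11% × R$780.00 = R$85.80
Pension Levy: 2.5% × R$1,080.00 = R$27.00
Total: R$85.80 + R$27.00 = R$112.80

R$112.80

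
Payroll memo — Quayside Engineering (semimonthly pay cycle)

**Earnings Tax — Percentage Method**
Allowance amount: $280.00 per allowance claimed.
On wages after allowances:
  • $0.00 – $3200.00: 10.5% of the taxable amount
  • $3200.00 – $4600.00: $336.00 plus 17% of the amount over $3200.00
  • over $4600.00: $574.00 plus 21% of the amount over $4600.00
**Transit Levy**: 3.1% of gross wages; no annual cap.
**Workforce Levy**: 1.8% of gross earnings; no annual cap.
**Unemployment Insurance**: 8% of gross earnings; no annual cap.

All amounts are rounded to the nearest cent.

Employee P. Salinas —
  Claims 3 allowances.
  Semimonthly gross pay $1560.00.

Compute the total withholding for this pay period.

Earnings Tax: taxable = $1560.00 − 3×$280.00 = $720.00
  10.5% × $720.00 = $75.60
Transit Levy: 3.1% × $1560.00 = $48.36
Workforce Levy: 1.8% × $1560.00 = $28.08
Unemployment Insurance: 8% × $1560.00 = $124.80
Total: $75.60 + $48.36 + $28.08 + $124.80 = $276.84

$276.84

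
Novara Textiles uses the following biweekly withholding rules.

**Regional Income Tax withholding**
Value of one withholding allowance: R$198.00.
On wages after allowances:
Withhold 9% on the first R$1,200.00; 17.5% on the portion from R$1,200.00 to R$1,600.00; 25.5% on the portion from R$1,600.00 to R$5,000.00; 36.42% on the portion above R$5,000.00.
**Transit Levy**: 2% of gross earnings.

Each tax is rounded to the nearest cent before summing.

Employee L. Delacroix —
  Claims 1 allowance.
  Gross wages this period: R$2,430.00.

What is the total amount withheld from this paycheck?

R$387.76

Regional Income Tax: taxable = R$2,430.00 − 1×R$198.00 = R$2,232.00
  R$178.00 + 25.5% × (R$2,232.00 − R$1,600.00) = R$178.00 + 25.5% × R$632.00 = R$339.16
Transit Levy: 2% × R$2,430.00 = R$48.60
Total: R$339.16 + R$48.60 = R$387.76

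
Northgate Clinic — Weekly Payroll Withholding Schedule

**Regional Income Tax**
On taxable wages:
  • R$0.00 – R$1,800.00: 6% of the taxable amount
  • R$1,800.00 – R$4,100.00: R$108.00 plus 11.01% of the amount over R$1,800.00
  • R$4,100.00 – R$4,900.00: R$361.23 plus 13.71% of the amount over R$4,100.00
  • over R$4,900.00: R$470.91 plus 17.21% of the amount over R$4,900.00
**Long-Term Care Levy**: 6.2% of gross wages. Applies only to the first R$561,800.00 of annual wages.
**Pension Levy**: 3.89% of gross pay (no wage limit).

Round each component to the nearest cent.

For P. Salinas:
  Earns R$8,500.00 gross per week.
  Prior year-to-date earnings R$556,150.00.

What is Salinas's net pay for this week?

Regional Income Tax: taxable = R$8,500.00
  R$470.91 + 17.21% × (R$8,500.00 − R$4,900.00) = R$470.91 + 17.21% × R$3,600.00 = R$1,090.47
Long-Term Care Levy: cap R$561,800.00 − YTD R$556,150.00 = R$5,650.00 subject; 6.2% × R$5,650.00 = R$350.30
Pension Levy: 3.89% × R$8,500.00 = R$330.65
Total withheld: R$1,090.47 + R$350.30 + R$330.65 = R$1,771.42
Net pay: R$8,500.00 − R$1,771.42 = R$6,728.58

R$6,728.58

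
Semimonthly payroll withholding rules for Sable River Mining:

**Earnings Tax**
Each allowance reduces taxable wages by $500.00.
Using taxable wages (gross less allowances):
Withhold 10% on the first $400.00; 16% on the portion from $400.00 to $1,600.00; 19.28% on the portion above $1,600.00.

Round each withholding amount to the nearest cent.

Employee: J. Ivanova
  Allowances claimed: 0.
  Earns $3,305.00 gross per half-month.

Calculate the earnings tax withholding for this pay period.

$560.72

Earnings Tax: taxable = $3,305.00
  $232.00 + 19.28% × ($3,305.00 − $1,600.00) = $232.00 + 19.28% × $1,705.00 = $560.72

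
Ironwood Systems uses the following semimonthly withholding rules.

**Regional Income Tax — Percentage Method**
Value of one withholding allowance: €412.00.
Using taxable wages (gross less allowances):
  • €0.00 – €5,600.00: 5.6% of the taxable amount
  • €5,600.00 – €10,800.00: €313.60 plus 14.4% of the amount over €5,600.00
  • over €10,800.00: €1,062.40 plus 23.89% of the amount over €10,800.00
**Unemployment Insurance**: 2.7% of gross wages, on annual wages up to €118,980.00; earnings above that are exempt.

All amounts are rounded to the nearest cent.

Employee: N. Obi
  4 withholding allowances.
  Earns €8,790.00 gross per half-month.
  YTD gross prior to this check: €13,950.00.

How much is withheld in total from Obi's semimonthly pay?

Regional Income Tax: taxable = €8,790.00 − 4×€412.00 = €7,142.00
  €313.60 + 14.4% × (€7,142.00 − €5,600.00) = €313.60 + 14.4% × €1,542.00 = €535.65
Unemployment Insurance: 2.7% × €8,790.00 = €237.33
Total: €535.65 + €237.33 = €772.98

€772.98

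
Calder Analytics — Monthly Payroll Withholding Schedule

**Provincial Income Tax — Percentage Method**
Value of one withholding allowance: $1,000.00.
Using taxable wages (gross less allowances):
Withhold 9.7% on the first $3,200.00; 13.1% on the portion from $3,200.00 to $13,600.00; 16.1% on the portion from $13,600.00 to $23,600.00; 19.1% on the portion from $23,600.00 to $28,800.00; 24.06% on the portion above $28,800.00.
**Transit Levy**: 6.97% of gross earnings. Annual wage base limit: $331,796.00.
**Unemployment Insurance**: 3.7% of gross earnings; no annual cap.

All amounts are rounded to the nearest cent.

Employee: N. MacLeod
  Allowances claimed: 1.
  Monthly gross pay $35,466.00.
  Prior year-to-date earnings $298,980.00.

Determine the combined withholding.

$9,238.76

Provincial Income Tax: taxable = $35,466.00 − 1×$1,000.00 = $34,466.00
  $4,276.00 + 24.06% × ($34,466.00 − $28,800.00) = $4,276.00 + 24.06% × $5,666.00 = $5,639.24
Transit Levy: cap $331,796.00 − YTD $298,980.00 = $32,816.00 subject; 6.97% × $32,816.00 = $2,287.28
Unemployment Insurance: 3.7% × $35,466.00 = $1,312.24
Total: $5,639.24 + $2,287.28 + $1,312.24 = $9,238.76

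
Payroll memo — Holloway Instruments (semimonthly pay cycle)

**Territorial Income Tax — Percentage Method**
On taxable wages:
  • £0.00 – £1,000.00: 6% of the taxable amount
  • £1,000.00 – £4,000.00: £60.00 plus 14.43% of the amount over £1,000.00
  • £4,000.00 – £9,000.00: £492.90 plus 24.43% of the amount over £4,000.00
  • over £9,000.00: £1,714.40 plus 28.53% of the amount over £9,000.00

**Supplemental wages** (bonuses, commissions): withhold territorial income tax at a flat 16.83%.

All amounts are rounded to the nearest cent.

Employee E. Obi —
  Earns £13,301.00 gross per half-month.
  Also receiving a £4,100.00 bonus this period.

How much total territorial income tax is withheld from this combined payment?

£3,631.51

Territorial Income Tax: taxable = £13,301.00
  £1,714.40 + 28.53% × (£13,301.00 − £9,000.00) = £1,714.40 + 28.53% × £4,301.00 = £2,941.48
Supplemental (16.83% flat on bonus): 16.83% × £4,100.00 = £690.03
Total territorial income tax: £2,941.48 + £690.03 = £3,631.51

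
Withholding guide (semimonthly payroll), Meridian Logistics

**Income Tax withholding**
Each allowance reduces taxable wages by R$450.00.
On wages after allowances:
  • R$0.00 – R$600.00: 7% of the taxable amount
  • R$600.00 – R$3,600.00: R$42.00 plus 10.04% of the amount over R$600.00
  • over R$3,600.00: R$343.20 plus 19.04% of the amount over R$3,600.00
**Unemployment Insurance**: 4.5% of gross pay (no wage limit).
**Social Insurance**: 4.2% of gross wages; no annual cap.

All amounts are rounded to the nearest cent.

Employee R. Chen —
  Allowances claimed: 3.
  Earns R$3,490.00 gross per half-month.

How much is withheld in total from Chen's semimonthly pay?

Income Tax: taxable = R$3,490.00 − 3×R$450.00 = R$2,140.00
  R$42.00 + 10.04% × (R$2,140.00 − R$600.00) = R$42.00 + 10.04% × R$1,540.00 = R$196.62
Unemployment Insurance: 4.5% × R$3,490.00 = R$157.05
Social Insurance: 4.2% × R$3,490.00 = R$146.58
Total: R$196.62 + R$157.05 + R$146.58 = R$500.25

R$500.25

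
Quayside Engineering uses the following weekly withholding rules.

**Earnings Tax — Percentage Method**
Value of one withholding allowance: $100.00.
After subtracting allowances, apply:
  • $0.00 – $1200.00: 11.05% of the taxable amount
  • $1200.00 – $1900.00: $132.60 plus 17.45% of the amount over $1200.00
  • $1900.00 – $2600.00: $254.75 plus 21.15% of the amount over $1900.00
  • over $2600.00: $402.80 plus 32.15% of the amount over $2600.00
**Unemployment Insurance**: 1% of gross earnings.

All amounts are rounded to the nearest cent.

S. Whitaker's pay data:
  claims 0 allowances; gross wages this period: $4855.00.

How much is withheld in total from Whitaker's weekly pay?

$1176.33

Earnings Tax: taxable = $4855.00
  $402.80 + 32.15% × ($4855.00 − $2600.00) = $402.80 + 32.15% × $2255.00 = $1127.78
Unemployment Insurance: 1% × $4855.00 = $48.55
Total: $1127.78 + $48.55 = $1176.33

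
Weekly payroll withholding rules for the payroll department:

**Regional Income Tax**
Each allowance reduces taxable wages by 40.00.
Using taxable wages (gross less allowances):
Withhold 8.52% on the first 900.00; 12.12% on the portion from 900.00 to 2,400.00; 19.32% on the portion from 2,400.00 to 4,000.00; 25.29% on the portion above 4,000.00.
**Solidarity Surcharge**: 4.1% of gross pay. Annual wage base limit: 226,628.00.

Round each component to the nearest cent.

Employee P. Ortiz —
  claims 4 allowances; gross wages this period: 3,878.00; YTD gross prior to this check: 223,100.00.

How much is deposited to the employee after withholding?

3,220.23

Regional Income Tax: taxable = 3,878.00 − 4×40.00 = 3,718.00
  258.48 + 19.32% × (3,718.00 − 2,400.00) = 258.48 + 19.32% × 1,318.00 = 513.12
Solidarity Surcharge: cap 226,628.00 − YTD 223,100.00 = 3,528.00 subject; 4.1% × 3,528.00 = 144.65
Total withheld: 513.12 + 144.65 = 657.77
Net pay: 3,878.00 − 657.77 = 3,220.23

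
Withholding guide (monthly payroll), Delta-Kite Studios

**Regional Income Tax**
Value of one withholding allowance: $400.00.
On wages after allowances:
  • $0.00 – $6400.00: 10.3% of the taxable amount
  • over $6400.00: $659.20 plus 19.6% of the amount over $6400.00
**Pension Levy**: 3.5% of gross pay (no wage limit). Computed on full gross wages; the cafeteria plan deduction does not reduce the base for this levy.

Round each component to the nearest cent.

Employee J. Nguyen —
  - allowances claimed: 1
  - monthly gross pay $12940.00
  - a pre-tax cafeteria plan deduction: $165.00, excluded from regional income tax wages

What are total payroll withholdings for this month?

$2283.20

Regional Income Tax: taxable = $12940.00 − $165.00 − 1×$400.00 = $12375.00
  $659.20 + 19.6% × ($12375.00 − $6400.00) = $659.20 + 19.6% × $5975.00 = $1830.30
Pension Levy: 3.5% × $12940.00 = $452.90
Total: $1830.30 + $452.90 = $2283.20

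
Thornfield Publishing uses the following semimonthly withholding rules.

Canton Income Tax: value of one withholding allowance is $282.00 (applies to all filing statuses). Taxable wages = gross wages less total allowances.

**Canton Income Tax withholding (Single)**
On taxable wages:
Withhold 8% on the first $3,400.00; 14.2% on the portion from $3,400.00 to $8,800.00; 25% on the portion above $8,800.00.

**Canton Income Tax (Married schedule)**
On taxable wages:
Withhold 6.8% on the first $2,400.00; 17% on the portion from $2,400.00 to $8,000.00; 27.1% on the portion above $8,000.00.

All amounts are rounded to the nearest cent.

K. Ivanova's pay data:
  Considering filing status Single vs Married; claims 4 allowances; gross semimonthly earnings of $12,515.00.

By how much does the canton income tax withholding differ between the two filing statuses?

$347.53

Canton Income Tax (Single): taxable = $12,515.00 − 4×$282.00 = $11,387.00
  $1,038.80 + 25% × ($11,387.00 − $8,800.00) = $1,038.80 + 25% × $2,587.00 = $1,685.55
Canton Income Tax (Married): taxable = $12,515.00 − 4×$282.00 = $11,387.00
  $1,115.20 + 27.1% × ($11,387.00 − $8,000.00) = $1,115.20 + 27.1% × $3,387.00 = $2,033.08
Difference: |$1,685.55 − $2,033.08| = $347.53 (higher under Married)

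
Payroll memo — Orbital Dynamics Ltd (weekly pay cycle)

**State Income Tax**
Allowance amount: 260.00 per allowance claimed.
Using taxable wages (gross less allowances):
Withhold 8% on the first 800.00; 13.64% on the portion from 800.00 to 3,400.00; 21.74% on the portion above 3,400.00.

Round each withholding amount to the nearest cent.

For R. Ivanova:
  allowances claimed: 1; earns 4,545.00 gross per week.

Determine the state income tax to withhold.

611.04

State Income Tax: taxable = 4,545.00 − 1×260.00 = 4,285.00
  418.64 + 21.74% × (4,285.00 − 3,400.00) = 418.64 + 21.74% × 885.00 = 611.04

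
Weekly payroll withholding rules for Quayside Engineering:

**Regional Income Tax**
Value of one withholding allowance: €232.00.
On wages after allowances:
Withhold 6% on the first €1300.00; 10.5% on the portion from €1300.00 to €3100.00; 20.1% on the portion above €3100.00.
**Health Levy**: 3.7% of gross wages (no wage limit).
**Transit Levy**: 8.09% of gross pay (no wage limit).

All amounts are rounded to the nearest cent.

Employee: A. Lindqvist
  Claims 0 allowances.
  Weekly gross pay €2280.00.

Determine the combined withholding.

€449.71

Regional Income Tax: taxable = €2280.00
  €78.00 + 10.5% × (€2280.00 − €1300.00) = €78.00 + 10.5% × €980.00 = €180.90
Health Levy: 3.7% × €2280.00 = €84.36
Transit Levy: 8.09% × €2280.00 = €184.45
Total: €180.90 + €84.36 + €184.45 = €449.71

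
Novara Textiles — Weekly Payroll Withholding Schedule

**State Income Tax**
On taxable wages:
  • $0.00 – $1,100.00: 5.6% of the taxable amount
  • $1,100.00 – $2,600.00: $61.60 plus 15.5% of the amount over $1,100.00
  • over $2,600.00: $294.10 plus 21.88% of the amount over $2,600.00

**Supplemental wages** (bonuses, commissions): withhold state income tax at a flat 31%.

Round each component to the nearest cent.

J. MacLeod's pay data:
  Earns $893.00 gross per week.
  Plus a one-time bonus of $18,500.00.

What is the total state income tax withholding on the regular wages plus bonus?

$5,785.01

State Income Tax: taxable = $893.00
  5.6% × $893.00 = $50.01
Supplemental (31% flat on bonus): 31% × $18,500.00 = $5,735.00
Total state income tax: $50.01 + $5,735.00 = $5,785.01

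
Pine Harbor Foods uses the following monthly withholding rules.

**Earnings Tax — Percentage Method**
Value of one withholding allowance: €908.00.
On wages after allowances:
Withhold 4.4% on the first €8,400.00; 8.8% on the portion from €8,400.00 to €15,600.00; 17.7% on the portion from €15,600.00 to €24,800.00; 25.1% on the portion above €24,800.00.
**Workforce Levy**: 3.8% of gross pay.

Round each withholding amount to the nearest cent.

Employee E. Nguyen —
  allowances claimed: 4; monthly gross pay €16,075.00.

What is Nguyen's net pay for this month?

€14,738.77

Earnings Tax: taxable = €16,075.00 − 4×€908.00 = €12,443.00
  €369.60 + 8.8% × (€12,443.00 − €8,400.00) = €369.60 + 8.8% × €4,043.00 = €725.38
Workforce Levy: 3.8% × €16,075.00 = €610.85
Total withheld: €725.38 + €610.85 = €1,336.23
Net pay: €16,075.00 − €1,336.23 = €14,738.77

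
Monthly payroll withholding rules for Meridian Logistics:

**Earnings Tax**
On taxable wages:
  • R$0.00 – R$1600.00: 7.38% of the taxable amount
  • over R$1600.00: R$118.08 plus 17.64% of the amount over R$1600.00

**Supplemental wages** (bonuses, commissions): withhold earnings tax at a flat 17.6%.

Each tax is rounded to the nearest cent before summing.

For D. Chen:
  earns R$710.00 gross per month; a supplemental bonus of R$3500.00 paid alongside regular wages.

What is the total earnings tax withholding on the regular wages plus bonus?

Earnings Tax: taxable = R$710.00
  7.38% × R$710.00 = R$52.40
Supplemental (17.6% flat on bonus): 17.6% × R$3500.00 = R$616.00
Total earnings tax: R$52.40 + R$616.00 = R$668.40

R$668.40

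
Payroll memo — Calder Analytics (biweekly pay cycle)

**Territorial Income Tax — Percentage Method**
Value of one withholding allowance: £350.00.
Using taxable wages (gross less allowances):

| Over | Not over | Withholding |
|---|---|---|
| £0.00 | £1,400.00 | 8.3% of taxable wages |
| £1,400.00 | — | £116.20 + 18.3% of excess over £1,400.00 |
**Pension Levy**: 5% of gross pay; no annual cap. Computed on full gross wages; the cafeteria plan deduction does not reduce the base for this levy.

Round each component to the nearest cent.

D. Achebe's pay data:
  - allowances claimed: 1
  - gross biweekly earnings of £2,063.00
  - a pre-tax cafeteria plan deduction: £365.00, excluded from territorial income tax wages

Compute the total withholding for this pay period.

Territorial Income Tax: taxable = £2,063.00 − £365.00 − 1×£350.00 = £1,348.00
  8.3% × £1,348.00 = £111.88
Pension Levy: 5% × £2,063.00 = £103.15
Total: £111.88 + £103.15 = £215.03

£215.03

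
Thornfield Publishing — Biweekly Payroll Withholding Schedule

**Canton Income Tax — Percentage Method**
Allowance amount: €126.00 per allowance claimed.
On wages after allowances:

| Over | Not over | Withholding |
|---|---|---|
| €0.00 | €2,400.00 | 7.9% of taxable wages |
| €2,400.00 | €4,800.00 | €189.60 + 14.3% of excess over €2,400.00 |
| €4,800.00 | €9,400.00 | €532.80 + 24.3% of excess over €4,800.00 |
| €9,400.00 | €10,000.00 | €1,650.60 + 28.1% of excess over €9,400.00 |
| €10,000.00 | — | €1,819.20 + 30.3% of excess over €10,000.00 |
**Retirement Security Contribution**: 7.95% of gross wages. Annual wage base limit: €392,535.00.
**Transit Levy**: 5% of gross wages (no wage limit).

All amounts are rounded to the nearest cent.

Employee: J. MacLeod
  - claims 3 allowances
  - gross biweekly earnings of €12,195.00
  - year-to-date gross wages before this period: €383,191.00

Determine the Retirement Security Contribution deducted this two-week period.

Retirement Security Contribution: cap €392,535.00 − YTD €383,191.00 = €9,344.00 subject; 7.95% × €9,344.00 = €742.85

€742.85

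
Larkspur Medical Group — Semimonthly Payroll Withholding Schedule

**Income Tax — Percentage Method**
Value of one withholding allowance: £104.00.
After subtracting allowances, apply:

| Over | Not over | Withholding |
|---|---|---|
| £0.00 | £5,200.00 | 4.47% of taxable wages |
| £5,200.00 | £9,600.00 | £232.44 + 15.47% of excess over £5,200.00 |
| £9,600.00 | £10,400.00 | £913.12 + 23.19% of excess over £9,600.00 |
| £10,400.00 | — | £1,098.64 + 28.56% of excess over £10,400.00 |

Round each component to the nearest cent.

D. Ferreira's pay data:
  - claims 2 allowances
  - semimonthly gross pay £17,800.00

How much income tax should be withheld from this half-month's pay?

Income Tax: taxable = £17,800.00 − 2×£104.00 = £17,592.00
  £1,098.64 + 28.56% × (£17,592.00 − £10,400.00) = £1,098.64 + 28.56% × £7,192.00 = £3,152.68

£3,152.68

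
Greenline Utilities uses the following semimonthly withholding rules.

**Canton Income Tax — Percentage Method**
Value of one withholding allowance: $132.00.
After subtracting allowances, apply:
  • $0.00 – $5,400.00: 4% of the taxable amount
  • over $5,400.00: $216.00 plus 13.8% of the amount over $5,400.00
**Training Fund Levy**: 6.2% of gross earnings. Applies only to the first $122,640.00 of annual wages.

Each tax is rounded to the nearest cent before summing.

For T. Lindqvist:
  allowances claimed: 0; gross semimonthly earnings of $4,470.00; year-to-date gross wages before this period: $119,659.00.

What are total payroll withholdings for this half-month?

$363.62

Canton Income Tax: taxable = $4,470.00
  4% × $4,470.00 = $178.80
Training Fund Levy: cap $122,640.00 − YTD $119,659.00 = $2,981.00 subject; 6.2% × $2,981.00 = $184.82
Total: $178.80 + $184.82 = $363.62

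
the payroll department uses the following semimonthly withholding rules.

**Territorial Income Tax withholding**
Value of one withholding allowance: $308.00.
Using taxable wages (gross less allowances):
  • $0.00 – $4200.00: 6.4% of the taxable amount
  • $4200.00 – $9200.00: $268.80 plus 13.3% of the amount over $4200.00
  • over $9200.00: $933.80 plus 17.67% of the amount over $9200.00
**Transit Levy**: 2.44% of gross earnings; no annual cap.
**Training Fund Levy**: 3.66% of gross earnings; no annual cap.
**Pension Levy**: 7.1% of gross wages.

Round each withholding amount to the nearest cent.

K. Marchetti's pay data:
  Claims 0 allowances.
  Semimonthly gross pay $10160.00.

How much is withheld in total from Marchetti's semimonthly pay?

Territorial Income Tax: taxable = $10160.00
  $933.80 + 17.67% × ($10160.00 − $9200.00) = $933.80 + 17.67% × $960.00 = $1103.43
Transit Levy: 2.44% × $10160.00 = $247.90
Training Fund Levy: 3.66% × $10160.00 = $371.86
Pension Levy: 7.1% × $10160.00 = $721.36
Total: $1103.43 + $247.90 + $371.86 + $721.36 = $2444.55

$2444.55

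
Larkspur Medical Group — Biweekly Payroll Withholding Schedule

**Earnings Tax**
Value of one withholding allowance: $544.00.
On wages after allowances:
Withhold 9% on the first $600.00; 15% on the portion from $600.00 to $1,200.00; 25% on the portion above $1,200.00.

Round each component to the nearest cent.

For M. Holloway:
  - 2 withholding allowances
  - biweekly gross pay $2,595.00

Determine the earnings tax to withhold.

$220.75

Earnings Tax: taxable = $2,595.00 − 2×$544.00 = $1,507.00
  $144.00 + 25% × ($1,507.00 − $1,200.00) = $144.00 + 25% × $307.00 = $220.75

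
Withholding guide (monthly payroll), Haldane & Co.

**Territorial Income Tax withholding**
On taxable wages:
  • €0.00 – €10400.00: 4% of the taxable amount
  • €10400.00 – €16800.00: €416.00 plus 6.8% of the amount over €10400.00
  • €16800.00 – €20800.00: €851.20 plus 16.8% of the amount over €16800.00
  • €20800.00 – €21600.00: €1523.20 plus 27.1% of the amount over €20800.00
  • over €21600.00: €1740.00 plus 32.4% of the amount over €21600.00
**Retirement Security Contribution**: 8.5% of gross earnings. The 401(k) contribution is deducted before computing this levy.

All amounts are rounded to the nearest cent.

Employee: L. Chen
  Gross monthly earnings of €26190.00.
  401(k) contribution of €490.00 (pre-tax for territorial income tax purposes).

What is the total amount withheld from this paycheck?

Territorial Income Tax: taxable = €26190.00 − €490.00 = €25700.00
  €1740.00 + 32.4% × (€25700.00 − €21600.00) = €1740.00 + 32.4% × €4100.00 = €3068.40
Retirement Security Contribution: 8.5% × €25700.00 = €2184.50
Total: €3068.40 + €2184.50 = €5252.90

€5252.90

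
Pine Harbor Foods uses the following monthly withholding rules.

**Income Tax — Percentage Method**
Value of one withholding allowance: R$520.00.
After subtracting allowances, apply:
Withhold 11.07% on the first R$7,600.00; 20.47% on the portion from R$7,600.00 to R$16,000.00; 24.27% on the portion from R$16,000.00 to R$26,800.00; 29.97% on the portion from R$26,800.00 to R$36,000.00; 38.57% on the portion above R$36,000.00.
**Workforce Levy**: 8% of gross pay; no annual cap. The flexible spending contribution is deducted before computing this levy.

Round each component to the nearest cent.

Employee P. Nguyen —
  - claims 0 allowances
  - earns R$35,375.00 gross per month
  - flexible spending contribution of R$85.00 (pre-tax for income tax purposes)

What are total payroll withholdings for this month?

Income Tax: taxable = R$35,375.00 − R$85.00 = R$35,290.00
  R$5,181.96 + 29.97% × (R$35,290.00 − R$26,800.00) = R$5,181.96 + 29.97% × R$8,490.00 = R$7,726.41
Workforce Levy: 8% × R$35,290.00 = R$2,823.20
Total: R$7,726.41 + R$2,823.20 = R$10,549.61

R$10,549.61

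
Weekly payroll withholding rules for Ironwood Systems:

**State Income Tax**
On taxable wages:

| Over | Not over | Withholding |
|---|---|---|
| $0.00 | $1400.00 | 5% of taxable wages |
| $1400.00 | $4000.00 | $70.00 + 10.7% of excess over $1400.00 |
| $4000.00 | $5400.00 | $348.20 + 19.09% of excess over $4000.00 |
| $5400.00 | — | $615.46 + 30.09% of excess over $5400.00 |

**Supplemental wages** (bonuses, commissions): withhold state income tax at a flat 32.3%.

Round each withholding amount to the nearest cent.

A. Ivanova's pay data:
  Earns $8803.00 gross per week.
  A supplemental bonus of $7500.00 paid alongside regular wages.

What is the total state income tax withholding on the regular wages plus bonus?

$4061.92

State Income Tax: taxable = $8803.00
  $615.46 + 30.09% × ($8803.00 − $5400.00) = $615.46 + 30.09% × $3403.00 = $1639.42
Supplemental (32.3% flat on bonus): 32.3% × $7500.00 = $2422.50
Total state income tax: $1639.42 + $2422.50 = $4061.92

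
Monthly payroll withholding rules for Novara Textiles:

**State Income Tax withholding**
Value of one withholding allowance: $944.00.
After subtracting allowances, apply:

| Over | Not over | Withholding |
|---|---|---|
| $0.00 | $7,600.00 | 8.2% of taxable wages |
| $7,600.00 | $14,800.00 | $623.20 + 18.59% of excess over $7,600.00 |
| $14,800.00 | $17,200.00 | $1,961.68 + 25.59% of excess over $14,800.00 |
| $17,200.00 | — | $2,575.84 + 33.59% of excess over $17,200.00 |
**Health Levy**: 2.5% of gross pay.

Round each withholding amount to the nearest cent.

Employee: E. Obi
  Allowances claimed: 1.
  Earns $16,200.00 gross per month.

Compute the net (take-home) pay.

State Income Tax: taxable = $16,200.00 − 1×$944.00 = $15,256.00
  $1,961.68 + 25.59% × ($15,256.00 − $14,800.00) = $1,961.68 + 25.59% × $456.00 = $2,078.37
Health Levy: 2.5% × $16,200.00 = $405.00
Total withheld: $2,078.37 + $405.00 = $2,483.37
Net pay: $16,200.00 − $2,483.37 = $13,716.63

$13,716.63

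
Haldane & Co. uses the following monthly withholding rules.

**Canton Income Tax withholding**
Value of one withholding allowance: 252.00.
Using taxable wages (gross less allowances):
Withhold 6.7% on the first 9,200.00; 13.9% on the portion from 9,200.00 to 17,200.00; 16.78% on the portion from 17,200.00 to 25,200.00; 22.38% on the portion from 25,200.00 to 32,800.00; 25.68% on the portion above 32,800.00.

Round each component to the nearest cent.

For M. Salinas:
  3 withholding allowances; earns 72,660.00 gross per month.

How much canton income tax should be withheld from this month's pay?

14,813.59

Canton Income Tax: taxable = 72,660.00 − 3×252.00 = 71,904.00
  4,771.68 + 25.68% × (71,904.00 − 32,800.00) = 4,771.68 + 25.68% × 39,104.00 = 14,813.59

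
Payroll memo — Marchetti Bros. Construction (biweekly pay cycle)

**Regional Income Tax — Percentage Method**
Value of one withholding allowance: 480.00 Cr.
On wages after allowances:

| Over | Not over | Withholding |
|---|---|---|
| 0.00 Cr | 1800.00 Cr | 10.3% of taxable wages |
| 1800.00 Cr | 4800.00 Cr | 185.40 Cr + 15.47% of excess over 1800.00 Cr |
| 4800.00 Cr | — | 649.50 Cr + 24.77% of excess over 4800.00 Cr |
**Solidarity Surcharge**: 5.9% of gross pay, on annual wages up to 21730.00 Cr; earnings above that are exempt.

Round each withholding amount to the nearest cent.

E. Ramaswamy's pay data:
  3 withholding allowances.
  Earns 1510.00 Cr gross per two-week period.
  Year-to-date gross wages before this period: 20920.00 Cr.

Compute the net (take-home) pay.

Regional Income Tax: taxable = 1510.00 Cr − 3×480.00 Cr = 70.00 Cr
  10.3% × 70.00 Cr = 7.21 Cr
Solidarity Surcharge: cap 21730.00 Cr − YTD 20920.00 Cr = 810.00 Cr subject; 5.9% × 810.00 Cr = 47.79 Cr
Total withheld: 7.21 Cr + 47.79 Cr = 55.00 Cr
Net pay: 1510.00 Cr − 55.00 Cr = 1455.00 Cr

1455.00 Cr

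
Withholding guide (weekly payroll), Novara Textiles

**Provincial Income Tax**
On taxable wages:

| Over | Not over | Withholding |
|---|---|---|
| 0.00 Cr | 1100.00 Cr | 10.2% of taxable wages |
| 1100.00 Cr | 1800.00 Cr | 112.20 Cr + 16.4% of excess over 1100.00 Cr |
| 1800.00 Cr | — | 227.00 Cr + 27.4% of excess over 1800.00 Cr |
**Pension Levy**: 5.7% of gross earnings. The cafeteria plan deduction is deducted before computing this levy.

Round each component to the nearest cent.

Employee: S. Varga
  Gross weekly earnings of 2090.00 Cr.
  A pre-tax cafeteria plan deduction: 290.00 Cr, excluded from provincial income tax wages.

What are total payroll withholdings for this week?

Provincial Income Tax: taxable = 2090.00 Cr − 290.00 Cr = 1800.00 Cr
  112.20 Cr + 16.4% × (1800.00 Cr − 1100.00 Cr) = 112.20 Cr + 16.4% × 700.00 Cr = 227.00 Cr
Pension Levy: 5.7% × 1800.00 Cr = 102.60 Cr
Total: 227.00 Cr + 102.60 Cr = 329.60 Cr

329.60 Cr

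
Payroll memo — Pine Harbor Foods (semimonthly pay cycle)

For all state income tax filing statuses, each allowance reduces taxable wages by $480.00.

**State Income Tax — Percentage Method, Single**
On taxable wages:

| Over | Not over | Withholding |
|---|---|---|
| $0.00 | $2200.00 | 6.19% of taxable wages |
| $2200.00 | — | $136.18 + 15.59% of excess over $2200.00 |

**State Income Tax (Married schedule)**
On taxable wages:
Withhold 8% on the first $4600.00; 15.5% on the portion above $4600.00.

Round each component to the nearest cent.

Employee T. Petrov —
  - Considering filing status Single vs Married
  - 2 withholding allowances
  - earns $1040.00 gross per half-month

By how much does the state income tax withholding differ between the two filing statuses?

State Income Tax (Single): taxable = $1040.00 − 2×$480.00 = $80.00
  6.19% × $80.00 = $4.95
State Income Tax (Married): taxable = $1040.00 − 2×$480.00 = $80.00
  8% × $80.00 = $6.40
Difference: |$4.95 − $6.40| = $1.45 (higher under Married)

$1.45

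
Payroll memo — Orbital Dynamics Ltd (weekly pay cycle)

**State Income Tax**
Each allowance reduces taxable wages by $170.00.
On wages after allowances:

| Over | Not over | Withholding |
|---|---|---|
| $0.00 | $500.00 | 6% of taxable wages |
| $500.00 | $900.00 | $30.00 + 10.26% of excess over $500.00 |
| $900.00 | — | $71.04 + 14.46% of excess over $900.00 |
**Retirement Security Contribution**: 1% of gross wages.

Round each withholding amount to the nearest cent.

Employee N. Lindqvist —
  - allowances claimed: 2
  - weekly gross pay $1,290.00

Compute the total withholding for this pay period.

$91.17

State Income Tax: taxable = $1,290.00 − 2×$170.00 = $950.00
  $71.04 + 14.46% × ($950.00 − $900.00) = $71.04 + 14.46% × $50.00 = $78.27
Retirement Security Contribution: 1% × $1,290.00 = $12.90
Total: $78.27 + $12.90 = $91.17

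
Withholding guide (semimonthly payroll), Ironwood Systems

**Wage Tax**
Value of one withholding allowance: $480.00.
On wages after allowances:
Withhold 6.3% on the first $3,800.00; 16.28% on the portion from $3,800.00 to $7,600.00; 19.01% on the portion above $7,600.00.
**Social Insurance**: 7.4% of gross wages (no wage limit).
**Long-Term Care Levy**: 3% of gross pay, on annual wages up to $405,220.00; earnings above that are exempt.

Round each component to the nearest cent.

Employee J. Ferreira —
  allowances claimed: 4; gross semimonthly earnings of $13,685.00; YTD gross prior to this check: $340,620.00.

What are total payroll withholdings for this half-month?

$3,073.05

Wage Tax: taxable = $13,685.00 − 4×$480.00 = $11,765.00
  $858.04 + 19.01% × ($11,765.00 − $7,600.00) = $858.04 + 19.01% × $4,165.00 = $1,649.81
Social Insurance: 7.4% × $13,685.00 = $1,012.69
Long-Term Care Levy: 3% × $13,685.00 = $410.55
Total: $1,649.81 + $1,012.69 + $410.55 = $3,073.05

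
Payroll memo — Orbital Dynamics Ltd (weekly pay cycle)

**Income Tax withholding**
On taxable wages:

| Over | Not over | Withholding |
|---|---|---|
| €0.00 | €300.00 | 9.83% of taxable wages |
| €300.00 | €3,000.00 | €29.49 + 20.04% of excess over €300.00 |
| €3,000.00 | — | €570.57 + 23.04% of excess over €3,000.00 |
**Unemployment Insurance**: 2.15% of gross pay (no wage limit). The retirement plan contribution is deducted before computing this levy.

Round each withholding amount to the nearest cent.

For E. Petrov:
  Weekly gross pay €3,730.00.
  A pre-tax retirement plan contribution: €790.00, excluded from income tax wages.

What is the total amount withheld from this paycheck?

Income Tax: taxable = €3,730.00 − €790.00 = €2,940.00
  €29.49 + 20.04% × (€2,940.00 − €300.00) = €29.49 + 20.04% × €2,640.00 = €558.55
Unemployment Insurance: 2.15% × €2,940.00 = €63.21
Total: €558.55 + €63.21 = €621.76

€621.76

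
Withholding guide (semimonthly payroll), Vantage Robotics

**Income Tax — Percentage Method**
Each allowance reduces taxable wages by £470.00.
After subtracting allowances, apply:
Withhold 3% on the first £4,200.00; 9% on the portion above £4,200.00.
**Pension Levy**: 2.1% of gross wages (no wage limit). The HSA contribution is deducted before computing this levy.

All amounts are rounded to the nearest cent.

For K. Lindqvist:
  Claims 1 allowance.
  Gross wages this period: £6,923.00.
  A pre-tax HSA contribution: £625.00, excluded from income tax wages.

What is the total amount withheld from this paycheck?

£404.78

Income Tax: taxable = £6,923.00 − £625.00 − 1×£470.00 = £5,828.00
  £126.00 + 9% × (£5,828.00 − £4,200.00) = £126.00 + 9% × £1,628.00 = £272.52
Pension Levy: 2.1% × £6,298.00 = £132.26
Total: £272.52 + £132.26 = £404.78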